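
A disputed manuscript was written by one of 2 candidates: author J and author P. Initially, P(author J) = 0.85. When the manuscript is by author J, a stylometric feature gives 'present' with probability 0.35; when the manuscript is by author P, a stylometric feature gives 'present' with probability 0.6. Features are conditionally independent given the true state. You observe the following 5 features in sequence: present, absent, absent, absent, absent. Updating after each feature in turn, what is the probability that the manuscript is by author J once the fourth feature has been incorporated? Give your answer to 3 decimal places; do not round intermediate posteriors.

After 'present': P(author J) = 0.35·0.8500 / (0.35·0.8500 + 0.6·0.1500) ≈ 0.7677
After 'absent': P(author J) = 0.65·0.7677 / (0.65·0.7677 + 0.4·0.2323) ≈ 0.8431
After 'absent': P(author J) = 0.65·0.8431 / (0.65·0.8431 + 0.4·0.1569) ≈ 0.8972
After 'absent': P(author J) = 0.65·0.8972 / (0.65·0.8972 + 0.4·0.1028) ≈ 0.9341

0.934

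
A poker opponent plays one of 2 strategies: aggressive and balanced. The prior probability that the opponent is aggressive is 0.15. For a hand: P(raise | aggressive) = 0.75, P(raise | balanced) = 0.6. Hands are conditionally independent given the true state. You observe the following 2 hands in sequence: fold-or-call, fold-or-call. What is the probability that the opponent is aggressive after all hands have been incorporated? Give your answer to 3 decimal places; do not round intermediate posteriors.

After 'fold-or-call': P(aggressive) = 0.25·0.1500 / (0.25·0.1500 + 0.4·0.8500) ≈ 0.0993
After 'fold-or-call': P(aggressive) = 0.25·0.0993 / (0.25·0.0993 + 0.4·0.9007) ≈ 0.0645

0.064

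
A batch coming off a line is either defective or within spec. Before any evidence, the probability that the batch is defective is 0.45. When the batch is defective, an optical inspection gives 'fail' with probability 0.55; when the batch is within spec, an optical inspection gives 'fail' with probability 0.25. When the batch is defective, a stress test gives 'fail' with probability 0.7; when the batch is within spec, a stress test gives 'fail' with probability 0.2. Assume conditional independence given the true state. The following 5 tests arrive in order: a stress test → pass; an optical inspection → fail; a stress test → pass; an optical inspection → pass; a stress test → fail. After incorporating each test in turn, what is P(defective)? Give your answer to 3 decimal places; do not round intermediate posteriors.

After a stress test='pass': P(defective) = 0.3·0.4500 / (0.3·0.4500 + 0.8·0.5500) ≈ 0.2348
After an optical inspection='fail': P(defective) = 0.55·0.2348 / (0.55·0.2348 + 0.25·0.7652) ≈ 0.4030
After a stress test='pass': P(defective) = 0.3·0.4030 / (0.3·0.4030 + 0.8·0.5970) ≈ 0.2020
After an optical inspection='pass': P(defective) = 0.45·0.2020 / (0.45·0.2020 + 0.75·0.7980) ≈ 0.1319
After a stress test='fail': P(defective) = 0.7·0.1319 / (0.7·0.1319 + 0.2·0.8681) ≈ 0.3471

0.347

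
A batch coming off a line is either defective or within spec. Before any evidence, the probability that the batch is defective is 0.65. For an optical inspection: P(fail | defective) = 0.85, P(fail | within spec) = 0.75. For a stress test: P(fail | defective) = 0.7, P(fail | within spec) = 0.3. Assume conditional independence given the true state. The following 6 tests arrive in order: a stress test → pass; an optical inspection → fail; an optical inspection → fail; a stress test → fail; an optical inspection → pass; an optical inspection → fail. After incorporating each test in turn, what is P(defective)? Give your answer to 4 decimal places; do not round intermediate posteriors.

0.6186

After a stress test='pass': P(defective) = 0.3·0.6500 / (0.3·0.6500 + 0.7·0.3500) ≈ 0.4432
After an optical inspection='fail': P(defective) = 0.85·0.4432 / (0.85·0.4432 + 0.75·0.5568) ≈ 0.4742
After an optical inspection='fail': P(defective) = 0.85·0.4742 / (0.85·0.4742 + 0.75·0.5258) ≈ 0.5055
After a stress test='fail': P(defective) = 0.7·0.5055 / (0.7·0.5055 + 0.3·0.4945) ≈ 0.7046
After an optical inspection='pass': P(defective) = 0.15·0.7046 / (0.15·0.7046 + 0.25·0.2954) ≈ 0.5887
After an optical inspection='fail': P(defective) = 0.85·0.5887 / (0.85·0.5887 + 0.75·0.4113) ≈ 0.6186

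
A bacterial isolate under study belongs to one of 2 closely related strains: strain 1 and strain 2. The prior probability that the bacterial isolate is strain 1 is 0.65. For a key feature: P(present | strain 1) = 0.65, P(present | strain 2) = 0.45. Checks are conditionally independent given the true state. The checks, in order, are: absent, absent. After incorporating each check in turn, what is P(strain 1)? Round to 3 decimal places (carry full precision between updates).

After 'absent': P(strain 1) = 0.35·0.6500 / (0.35·0.6500 + 0.55·0.3500) ≈ 0.5417
After 'absent': P(strain 1) = 0.35·0.5417 / (0.35·0.5417 + 0.55·0.4583) ≈ 0.4292

0.429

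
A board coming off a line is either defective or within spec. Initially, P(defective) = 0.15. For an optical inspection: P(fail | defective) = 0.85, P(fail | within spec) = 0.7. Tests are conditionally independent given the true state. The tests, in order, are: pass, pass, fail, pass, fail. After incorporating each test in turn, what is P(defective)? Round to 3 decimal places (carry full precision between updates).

0.032

After 'pass': P(defective) = 0.15·0.1500 / (0.15·0.1500 + 0.3·0.8500) ≈ 0.0811
After 'pass': P(defective) = 0.15·0.0811 / (0.15·0.0811 + 0.3·0.9189) ≈ 0.0423
After 'fail': P(defective) = 0.85·0.0423 / (0.85·0.0423 + 0.7·0.9577) ≈ 0.0508
After 'pass': P(defective) = 0.15·0.0508 / (0.15·0.0508 + 0.3·0.9492) ≈ 0.0261
After 'fail': P(defective) = 0.85·0.0261 / (0.85·0.0261 + 0.7·0.9739) ≈ 0.0315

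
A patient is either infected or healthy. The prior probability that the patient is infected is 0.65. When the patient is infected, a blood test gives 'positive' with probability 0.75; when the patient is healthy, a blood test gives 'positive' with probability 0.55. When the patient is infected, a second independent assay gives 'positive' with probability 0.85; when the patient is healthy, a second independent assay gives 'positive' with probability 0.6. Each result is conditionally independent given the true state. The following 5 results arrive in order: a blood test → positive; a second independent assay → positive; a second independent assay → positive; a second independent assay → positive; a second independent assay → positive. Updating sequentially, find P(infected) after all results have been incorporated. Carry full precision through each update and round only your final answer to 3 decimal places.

0.911

After a blood test='positive': P(infected) = 0.75·0.6500 / (0.75·0.6500 + 0.55·0.3500) ≈ 0.7169
After a second independent assay='positive': P(infected) = 0.85·0.7169 / (0.85·0.7169 + 0.6·0.2831) ≈ 0.7820
After a second independent assay='positive': P(infected) = 0.85·0.7820 / (0.85·0.7820 + 0.6·0.2180) ≈ 0.8356
After a second independent assay='positive': P(infected) = 0.85·0.8356 / (0.85·0.8356 + 0.6·0.1644) ≈ 0.8781
After a second independent assay='positive': P(infected) = 0.85·0.8781 / (0.85·0.8781 + 0.6·0.1219) ≈ 0.9107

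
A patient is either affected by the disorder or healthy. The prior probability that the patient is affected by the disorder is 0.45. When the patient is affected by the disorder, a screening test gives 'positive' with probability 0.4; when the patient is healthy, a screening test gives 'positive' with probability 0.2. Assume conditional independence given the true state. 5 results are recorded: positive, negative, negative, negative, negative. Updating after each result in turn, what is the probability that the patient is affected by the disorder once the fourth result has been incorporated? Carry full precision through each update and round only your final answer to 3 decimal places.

0.408

Apply Bayes' rule sequentially, carrying P(affected) forward.
After 'positive': P(affected) = 0.4·0.4500 / (0.4·0.4500 + 0.2·0.5500) ≈ 0.6207
After 'negative': P(affected) = 0.6·0.6207 / (0.6·0.6207 + 0.8·0.3793) ≈ 0.5510
After 'negative': P(affected) = 0.6·0.5510 / (0.6·0.5510 + 0.8·0.4490) ≈ 0.4793
After 'negative': P(affected) = 0.6·0.4793 / (0.6·0.4793 + 0.8·0.5207) ≈ 0.4084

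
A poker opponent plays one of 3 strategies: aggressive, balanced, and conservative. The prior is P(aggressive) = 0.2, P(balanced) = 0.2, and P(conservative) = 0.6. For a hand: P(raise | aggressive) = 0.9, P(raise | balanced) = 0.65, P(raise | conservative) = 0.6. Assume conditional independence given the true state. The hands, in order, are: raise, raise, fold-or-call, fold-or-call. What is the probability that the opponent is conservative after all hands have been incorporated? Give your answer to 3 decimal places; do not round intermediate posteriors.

After 'raise': normaliser = 0.9·0.2000 + 0.65·0.2000 + 0.6·0.6000; P(aggressive) ≈ 0.2687, P(balanced) ≈ 0.1940, P(conservative) ≈ 0.5373
After 'raise': normaliser = 0.9·0.2687 + 0.65·0.1940 + 0.6·0.5373; P(aggressive) ≈ 0.3503, P(balanced) ≈ 0.1827, P(conservative) ≈ 0.4670
After 'fold-or-call': normaliser = 0.1·0.3503 + 0.35·0.1827 + 0.4·0.4670; P(aggressive) ≈ 0.1226, P(balanced) ≈ 0.2238, P(conservative) ≈ 0.6537
After 'fold-or-call': normaliser = 0.1·0.1226 + 0.35·0.2238 + 0.4·0.6537; P(aggressive) ≈ 0.0348, P(balanced) ≈ 0.2225, P(conservative) ≈ 0.7427

0.743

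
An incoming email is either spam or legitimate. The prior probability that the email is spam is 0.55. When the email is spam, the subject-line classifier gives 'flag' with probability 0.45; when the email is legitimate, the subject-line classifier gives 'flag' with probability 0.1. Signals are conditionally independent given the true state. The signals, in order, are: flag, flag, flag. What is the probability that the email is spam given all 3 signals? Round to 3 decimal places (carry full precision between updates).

0.991

After 'flag': P(spam) = 0.45·0.5500 / (0.45·0.5500 + 0.1·0.4500) ≈ 0.8462
After 'flag': P(spam) = 0.45·0.8462 / (0.45·0.8462 + 0.1·0.1538) ≈ 0.9612
After 'flag': P(spam) = 0.45·0.9612 / (0.45·0.9612 + 0.1·0.0388) ≈ 0.9911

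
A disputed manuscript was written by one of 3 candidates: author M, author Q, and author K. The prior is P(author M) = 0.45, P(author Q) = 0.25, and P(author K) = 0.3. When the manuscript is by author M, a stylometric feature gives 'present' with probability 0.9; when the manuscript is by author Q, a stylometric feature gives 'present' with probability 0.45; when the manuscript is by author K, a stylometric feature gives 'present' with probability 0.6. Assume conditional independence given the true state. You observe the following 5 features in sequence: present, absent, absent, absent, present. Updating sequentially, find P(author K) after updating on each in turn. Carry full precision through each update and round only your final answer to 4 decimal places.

0.4403

After 'present': normaliser = 0.9·0.4500 + 0.45·0.2500 + 0.6·0.3000; P(author M) ≈ 0.5806, P(author Q) ≈ 0.1613, P(author K) ≈ 0.2581
After 'absent': normaliser = 0.1·0.5806 + 0.55·0.1613 + 0.4·0.2581; P(author M) ≈ 0.2323, P(author Q) ≈ 0.3548, P(author K) ≈ 0.4129
After 'absent': normaliser = 0.1·0.2323 + 0.55·0.3548 + 0.4·0.4129; P(author M) ≈ 0.0606, P(author Q) ≈ 0.5088, P(author K) ≈ 0.4306
After 'absent': normaliser = 0.1·0.0606 + 0.55·0.5088 + 0.4·0.4306; P(author M) ≈ 0.0132, P(author Q) ≈ 0.6108, P(author K) ≈ 0.3760
After 'present': normaliser = 0.9·0.0132 + 0.45·0.6108 + 0.6·0.3760; P(author M) ≈ 0.0232, P(author Q) ≈ 0.5365, P(author K) ≈ 0.4403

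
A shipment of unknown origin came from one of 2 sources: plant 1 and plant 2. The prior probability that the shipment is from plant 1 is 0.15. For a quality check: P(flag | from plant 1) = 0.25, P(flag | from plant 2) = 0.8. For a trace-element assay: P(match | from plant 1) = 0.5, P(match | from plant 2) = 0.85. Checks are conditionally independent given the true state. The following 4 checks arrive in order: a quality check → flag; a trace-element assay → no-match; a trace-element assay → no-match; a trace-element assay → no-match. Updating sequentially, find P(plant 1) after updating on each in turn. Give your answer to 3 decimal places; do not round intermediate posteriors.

0.671

After a quality check='flag': P(plant 1) = 0.25·0.1500 / (0.25·0.1500 + 0.8·0.8500) ≈ 0.0523
After a trace-element assay='no-match': P(plant 1) = 0.5·0.0523 / (0.5·0.0523 + 0.15·0.9477) ≈ 0.1553
After a trace-element assay='no-match': P(plant 1) = 0.5·0.1553 / (0.5·0.1553 + 0.15·0.8447) ≈ 0.3799
After a trace-element assay='no-match': P(plant 1) = 0.5·0.3799 / (0.5·0.3799 + 0.15·0.6201) ≈ 0.6713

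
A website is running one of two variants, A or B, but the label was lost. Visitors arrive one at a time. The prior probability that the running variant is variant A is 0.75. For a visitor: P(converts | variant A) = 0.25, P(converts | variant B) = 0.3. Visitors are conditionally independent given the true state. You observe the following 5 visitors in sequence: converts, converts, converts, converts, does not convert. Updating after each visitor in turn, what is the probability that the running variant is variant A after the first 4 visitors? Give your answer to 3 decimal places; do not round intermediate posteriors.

0.591

After 'converts': P(A) = 0.25·0.7500 / (0.25·0.7500 + 0.3·0.2500) ≈ 0.7143
After 'converts': P(A) = 0.25·0.7143 / (0.25·0.7143 + 0.3·0.2857) ≈ 0.6757
After 'converts': P(A) = 0.25·0.6757 / (0.25·0.6757 + 0.3·0.3243) ≈ 0.6345
After 'converts': P(A) = 0.25·0.6345 / (0.25·0.6345 + 0.3·0.3655) ≈ 0.5913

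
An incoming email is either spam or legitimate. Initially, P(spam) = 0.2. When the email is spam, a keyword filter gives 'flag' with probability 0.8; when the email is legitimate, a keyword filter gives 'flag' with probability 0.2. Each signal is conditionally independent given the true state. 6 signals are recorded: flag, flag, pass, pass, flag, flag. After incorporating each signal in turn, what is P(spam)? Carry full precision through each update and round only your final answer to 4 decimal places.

After 'flag': P(spam) = 0.8·0.2000 / (0.8·0.2000 + 0.2·0.8000) ≈ 0.5000
After 'flag': P(spam) = 0.8·0.5000 / (0.8·0.5000 + 0.2·0.5000) ≈ 0.8000
After 'pass': P(spam) = 0.2·0.8000 / (0.2·0.8000 + 0.8·0.2000) ≈ 0.5000
After 'pass': P(spam) = 0.2·0.5000 / (0.2·0.5000 + 0.8·0.5000) ≈ 0.2000
After 'flag': P(spam) = 0.8·0.2000 / (0.8·0.2000 + 0.2·0.8000) ≈ 0.5000
After 'flag': P(spam) = 0.8·0.5000 / (0.8·0.5000 + 0.2·0.5000) ≈ 0.8000

0.8000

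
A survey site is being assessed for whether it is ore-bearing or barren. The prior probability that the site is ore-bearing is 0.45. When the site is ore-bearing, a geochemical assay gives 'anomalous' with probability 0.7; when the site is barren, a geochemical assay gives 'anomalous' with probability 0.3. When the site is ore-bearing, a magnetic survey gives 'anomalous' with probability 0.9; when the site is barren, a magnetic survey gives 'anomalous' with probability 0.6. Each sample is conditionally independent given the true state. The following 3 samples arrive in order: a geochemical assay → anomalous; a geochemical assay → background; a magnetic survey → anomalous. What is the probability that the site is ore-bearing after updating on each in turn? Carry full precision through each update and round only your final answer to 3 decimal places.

0.551

After a geochemical assay='anomalous': P(ore) = 0.7·0.4500 / (0.7·0.4500 + 0.3·0.5500) ≈ 0.6562
After a geochemical assay='background': P(ore) = 0.3·0.6562 / (0.3·0.6562 + 0.7·0.3438) ≈ 0.4500
After a magnetic survey='anomalous': P(ore) = 0.9·0.4500 / (0.9·0.4500 + 0.6·0.5500) ≈ 0.5510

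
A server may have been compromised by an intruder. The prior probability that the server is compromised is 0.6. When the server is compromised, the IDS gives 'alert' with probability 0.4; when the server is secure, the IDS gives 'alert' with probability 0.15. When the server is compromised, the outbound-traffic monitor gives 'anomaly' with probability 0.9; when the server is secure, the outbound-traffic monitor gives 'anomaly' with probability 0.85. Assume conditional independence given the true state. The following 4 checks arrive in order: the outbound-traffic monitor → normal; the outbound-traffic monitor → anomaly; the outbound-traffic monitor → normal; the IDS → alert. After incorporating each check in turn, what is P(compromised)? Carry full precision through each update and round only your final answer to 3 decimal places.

After the outbound-traffic monitor='normal': P(compromised) = 0.1·0.6000 / (0.1·0.6000 + 0.15·0.4000) ≈ 0.5000
After the outbound-traffic monitor='anomaly': P(compromised) = 0.9·0.5000 / (0.9·0.5000 + 0.85·0.5000) ≈ 0.5143
After the outbound-traffic monitor='normal': P(compromised) = 0.1·0.5143 / (0.1·0.5143 + 0.15·0.4857) ≈ 0.4138
After the IDS='alert': P(compromised) = 0.4·0.4138 / (0.4·0.4138 + 0.15·0.5862) ≈ 0.6531

0.653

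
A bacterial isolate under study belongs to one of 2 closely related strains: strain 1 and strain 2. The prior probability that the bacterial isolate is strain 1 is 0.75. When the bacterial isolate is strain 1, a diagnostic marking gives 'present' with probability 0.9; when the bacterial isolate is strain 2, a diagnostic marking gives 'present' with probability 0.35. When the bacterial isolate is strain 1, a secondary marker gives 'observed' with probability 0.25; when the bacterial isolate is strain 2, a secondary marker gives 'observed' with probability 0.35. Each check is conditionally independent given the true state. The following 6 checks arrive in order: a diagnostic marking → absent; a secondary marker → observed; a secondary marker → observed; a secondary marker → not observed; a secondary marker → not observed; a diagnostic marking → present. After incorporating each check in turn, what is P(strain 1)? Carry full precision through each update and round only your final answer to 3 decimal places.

0.446

After a diagnostic marking='absent': P(strain 1) = 0.1·0.7500 / (0.1·0.7500 + 0.65·0.2500) ≈ 0.3158
After a secondary marker='observed': P(strain 1) = 0.25·0.3158 / (0.25·0.3158 + 0.35·0.6842) ≈ 0.2479
After a secondary marker='observed': P(strain 1) = 0.25·0.2479 / (0.25·0.2479 + 0.35·0.7521) ≈ 0.1906
After a secondary marker='not observed': P(strain 1) = 0.75·0.1906 / (0.75·0.1906 + 0.65·0.8094) ≈ 0.2137
After a secondary marker='not observed': P(strain 1) = 0.75·0.2137 / (0.75·0.2137 + 0.65·0.7863) ≈ 0.2387
After a diagnostic marking='present': P(strain 1) = 0.9·0.2387 / (0.9·0.2387 + 0.35·0.7613) ≈ 0.4463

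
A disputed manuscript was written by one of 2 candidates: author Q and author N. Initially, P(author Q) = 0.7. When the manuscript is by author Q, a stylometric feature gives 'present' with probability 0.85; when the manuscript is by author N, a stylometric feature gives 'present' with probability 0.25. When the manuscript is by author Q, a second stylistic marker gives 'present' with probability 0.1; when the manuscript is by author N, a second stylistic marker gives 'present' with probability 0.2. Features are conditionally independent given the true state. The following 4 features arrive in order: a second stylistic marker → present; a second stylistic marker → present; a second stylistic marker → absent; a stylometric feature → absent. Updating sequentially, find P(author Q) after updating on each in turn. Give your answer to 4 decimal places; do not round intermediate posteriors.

After a second stylistic marker='present': P(author Q) = 0.1·0.7000 / (0.1·0.7000 + 0.2·0.3000) ≈ 0.5385
After a second stylistic marker='present': P(author Q) = 0.1·0.5385 / (0.1·0.5385 + 0.2·0.4615) ≈ 0.3684
After a second stylistic marker='absent': P(author Q) = 0.9·0.3684 / (0.9·0.3684 + 0.8·0.6316) ≈ 0.3962
After a stylometric feature='absent': P(author Q) = 0.15·0.3962 / (0.15·0.3962 + 0.75·0.6038) ≈ 0.1160

0.1160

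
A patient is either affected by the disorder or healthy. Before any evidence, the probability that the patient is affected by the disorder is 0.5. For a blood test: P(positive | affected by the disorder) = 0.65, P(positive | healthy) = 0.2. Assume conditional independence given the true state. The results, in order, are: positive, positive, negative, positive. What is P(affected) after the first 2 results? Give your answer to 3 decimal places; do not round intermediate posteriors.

0.914

After 'positive': P(affected) = 0.65·0.5000 / (0.65·0.5000 + 0.2·0.5000) ≈ 0.7647
After 'positive': P(affected) = 0.65·0.7647 / (0.65·0.7647 + 0.2·0.2353) ≈ 0.9135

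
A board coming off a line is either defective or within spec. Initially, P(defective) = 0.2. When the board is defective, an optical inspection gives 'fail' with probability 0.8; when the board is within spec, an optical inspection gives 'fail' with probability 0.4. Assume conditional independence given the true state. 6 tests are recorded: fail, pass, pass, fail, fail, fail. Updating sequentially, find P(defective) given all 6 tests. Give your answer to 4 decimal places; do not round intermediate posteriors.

After 'fail': P(defective) = 0.8·0.2000 / (0.8·0.2000 + 0.4·0.8000) ≈ 0.3333
After 'pass': P(defective) = 0.2·0.3333 / (0.2·0.3333 + 0.6·0.6667) ≈ 0.1429
After 'pass': P(defective) = 0.2·0.1429 / (0.2·0.1429 + 0.6·0.8571) ≈ 0.0526
After 'fail': P(defective) = 0.8·0.0526 / (0.8·0.0526 + 0.4·0.9474) ≈ 0.1000
After 'fail': P(defective) = 0.8·0.1000 / (0.8·0.1000 + 0.4·0.9000) ≈ 0.1818
After 'fail': P(defective) = 0.8·0.1818 / (0.8·0.1818 + 0.4·0.8182) ≈ 0.3077

0.3077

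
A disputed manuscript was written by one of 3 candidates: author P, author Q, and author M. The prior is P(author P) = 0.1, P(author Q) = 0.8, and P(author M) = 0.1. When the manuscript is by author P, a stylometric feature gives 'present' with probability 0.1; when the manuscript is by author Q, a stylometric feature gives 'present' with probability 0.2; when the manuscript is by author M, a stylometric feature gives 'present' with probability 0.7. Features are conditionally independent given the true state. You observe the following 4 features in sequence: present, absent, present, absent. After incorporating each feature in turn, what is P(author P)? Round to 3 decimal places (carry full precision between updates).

0.032

After 'present': normaliser = 0.1·0.1000 + 0.2·0.8000 + 0.7·0.1000; P(author P) ≈ 0.0417, P(author Q) ≈ 0.6667, P(author M) ≈ 0.2917
After 'absent': normaliser = 0.9·0.0417 + 0.8·0.6667 + 0.3·0.2917; P(author P) ≈ 0.0570, P(author Q) ≈ 0.8101, P(author M) ≈ 0.1329
After 'present': normaliser = 0.1·0.0570 + 0.2·0.8101 + 0.7·0.1329; P(author P) ≈ 0.0218, P(author Q) ≈ 0.6214, P(author M) ≈ 0.3568
After 'absent': normaliser = 0.9·0.0218 + 0.8·0.6214 + 0.3·0.3568; P(author P) ≈ 0.0315, P(author Q) ≈ 0.7969, P(author M) ≈ 0.1716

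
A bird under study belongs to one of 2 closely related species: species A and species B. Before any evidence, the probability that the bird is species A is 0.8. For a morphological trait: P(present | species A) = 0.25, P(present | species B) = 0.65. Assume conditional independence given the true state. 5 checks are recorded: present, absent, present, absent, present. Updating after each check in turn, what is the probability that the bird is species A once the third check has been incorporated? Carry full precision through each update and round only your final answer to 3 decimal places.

After 'present': P(species A) = 0.25·0.8000 / (0.25·0.8000 + 0.65·0.2000) ≈ 0.6061
After 'absent': P(species A) = 0.75·0.6061 / (0.75·0.6061 + 0.35·0.3939) ≈ 0.7673
After 'present': P(species A) = 0.25·0.7673 / (0.25·0.7673 + 0.65·0.2327) ≈ 0.5591

0.559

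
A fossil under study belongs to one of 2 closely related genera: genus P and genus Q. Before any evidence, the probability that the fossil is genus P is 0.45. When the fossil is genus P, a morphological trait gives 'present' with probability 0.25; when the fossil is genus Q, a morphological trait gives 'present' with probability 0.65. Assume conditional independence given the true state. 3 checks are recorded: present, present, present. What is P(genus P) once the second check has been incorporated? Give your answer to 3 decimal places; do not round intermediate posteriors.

0.108

After 'present': P(genus P) = 0.25·0.4500 / (0.25·0.4500 + 0.65·0.5500) ≈ 0.2394
After 'present': P(genus P) = 0.25·0.2394 / (0.25·0.2394 + 0.65·0.7606) ≈ 0.1080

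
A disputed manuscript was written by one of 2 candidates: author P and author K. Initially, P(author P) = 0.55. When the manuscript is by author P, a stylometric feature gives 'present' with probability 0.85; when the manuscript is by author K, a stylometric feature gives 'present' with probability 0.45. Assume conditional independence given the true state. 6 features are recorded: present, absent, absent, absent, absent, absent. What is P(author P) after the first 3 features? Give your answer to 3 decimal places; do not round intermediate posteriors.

0.147

Each posterior becomes the prior for the next update.
After 'present': P(author P) = 0.85·0.5500 / (0.85·0.5500 + 0.45·0.4500) ≈ 0.6978
After 'absent': P(author P) = 0.15·0.6978 / (0.15·0.6978 + 0.55·0.3022) ≈ 0.3864
After 'absent': P(author P) = 0.15·0.3864 / (0.15·0.3864 + 0.55·0.6136) ≈ 0.1466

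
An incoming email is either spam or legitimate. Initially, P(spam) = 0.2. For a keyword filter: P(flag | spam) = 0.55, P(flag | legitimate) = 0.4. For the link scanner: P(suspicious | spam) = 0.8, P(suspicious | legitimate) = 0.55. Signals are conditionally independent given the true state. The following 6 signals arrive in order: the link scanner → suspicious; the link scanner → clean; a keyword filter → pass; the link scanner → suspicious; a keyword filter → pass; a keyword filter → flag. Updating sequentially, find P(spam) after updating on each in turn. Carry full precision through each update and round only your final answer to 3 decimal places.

0.154

After the link scanner='suspicious': P(spam) = 0.8·0.2000 / (0.8·0.2000 + 0.55·0.8000) ≈ 0.2667
After the link scanner='clean': P(spam) = 0.2·0.2667 / (0.2·0.2667 + 0.45·0.7333) ≈ 0.1391
After a keyword filter='pass': P(spam) = 0.45·0.1391 / (0.45·0.1391 + 0.6·0.8609) ≈ 0.1081
After the link scanner='suspicious': P(spam) = 0.8·0.1081 / (0.8·0.1081 + 0.55·0.8919) ≈ 0.1499
After a keyword filter='pass': P(spam) = 0.45·0.1499 / (0.45·0.1499 + 0.6·0.8501) ≈ 0.1168
After a keyword filter='flag': P(spam) = 0.55·0.1168 / (0.55·0.1168 + 0.4·0.8832) ≈ 0.1538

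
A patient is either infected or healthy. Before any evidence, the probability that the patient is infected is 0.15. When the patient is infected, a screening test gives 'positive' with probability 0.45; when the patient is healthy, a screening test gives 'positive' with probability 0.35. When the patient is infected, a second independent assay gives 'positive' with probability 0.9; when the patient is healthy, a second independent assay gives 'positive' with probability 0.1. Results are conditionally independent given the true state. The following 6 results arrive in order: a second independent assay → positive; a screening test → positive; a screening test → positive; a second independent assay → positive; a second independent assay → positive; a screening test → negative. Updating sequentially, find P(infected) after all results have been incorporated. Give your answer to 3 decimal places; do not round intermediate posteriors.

0.994

After a second independent assay='positive': P(infected) = 0.9·0.1500 / (0.9·0.1500 + 0.1·0.8500) ≈ 0.6136
After a screening test='positive': P(infected) = 0.45·0.6136 / (0.45·0.6136 + 0.35·0.3864) ≈ 0.6713
After a screening test='positive': P(infected) = 0.45·0.6713 / (0.45·0.6713 + 0.35·0.3287) ≈ 0.7242
After a second independent assay='positive': P(infected) = 0.9·0.7242 / (0.9·0.7242 + 0.1·0.2758) ≈ 0.9594
After a second independent assay='positive': P(infected) = 0.9·0.9594 / (0.9·0.9594 + 0.1·0.0406) ≈ 0.9953
After a screening test='negative': P(infected) = 0.55·0.9953 / (0.55·0.9953 + 0.65·0.0047) ≈ 0.9945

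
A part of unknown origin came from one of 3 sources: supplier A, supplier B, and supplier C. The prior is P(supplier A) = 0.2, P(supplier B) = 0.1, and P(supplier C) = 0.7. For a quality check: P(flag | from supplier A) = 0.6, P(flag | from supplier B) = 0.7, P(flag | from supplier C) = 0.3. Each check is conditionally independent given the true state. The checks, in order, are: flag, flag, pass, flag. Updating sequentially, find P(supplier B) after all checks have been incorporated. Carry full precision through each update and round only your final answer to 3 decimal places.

0.252

After 'flag': normaliser = 0.6·0.2000 + 0.7·0.1000 + 0.3·0.7000; P(supplier A) ≈ 0.3000, P(supplier B) ≈ 0.1750, P(supplier C) ≈ 0.5250
After 'flag': normaliser = 0.6·0.3000 + 0.7·0.1750 + 0.3·0.5250; P(supplier A) ≈ 0.3913, P(supplier B) ≈ 0.2663, P(supplier C) ≈ 0.3424
After 'pass': normaliser = 0.4·0.3913 + 0.3·0.2663 + 0.7·0.3424; P(supplier A) ≈ 0.3288, P(supplier B) ≈ 0.1678, P(supplier C) ≈ 0.5034
After 'flag': normaliser = 0.6·0.3288 + 0.7·0.1678 + 0.3·0.5034; P(supplier A) ≈ 0.4235, P(supplier B) ≈ 0.2522, P(supplier C) ≈ 0.3243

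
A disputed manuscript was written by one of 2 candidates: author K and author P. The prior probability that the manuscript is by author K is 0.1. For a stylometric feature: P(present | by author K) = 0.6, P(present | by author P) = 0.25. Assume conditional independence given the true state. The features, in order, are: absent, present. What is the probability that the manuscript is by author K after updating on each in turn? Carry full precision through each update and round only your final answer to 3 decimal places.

After 'absent': P(author K) = 0.4·0.1000 / (0.4·0.1000 + 0.75·0.9000) ≈ 0.0559
After 'present': P(author K) = 0.6·0.0559 / (0.6·0.0559 + 0.25·0.9441) ≈ 0.1245

0.125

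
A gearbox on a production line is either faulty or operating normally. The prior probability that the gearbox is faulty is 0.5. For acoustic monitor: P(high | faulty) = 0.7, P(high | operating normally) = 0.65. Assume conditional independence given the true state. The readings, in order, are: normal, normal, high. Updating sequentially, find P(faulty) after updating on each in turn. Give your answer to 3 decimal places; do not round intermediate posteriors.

After 'normal': P(faulty) = 0.3·0.5000 / (0.3·0.5000 + 0.35·0.5000) ≈ 0.4615
After 'normal': P(faulty) = 0.3·0.4615 / (0.3·0.4615 + 0.35·0.5385) ≈ 0.4235
After 'high': P(faulty) = 0.7·0.4235 / (0.7·0.4235 + 0.65·0.5765) ≈ 0.4417

0.442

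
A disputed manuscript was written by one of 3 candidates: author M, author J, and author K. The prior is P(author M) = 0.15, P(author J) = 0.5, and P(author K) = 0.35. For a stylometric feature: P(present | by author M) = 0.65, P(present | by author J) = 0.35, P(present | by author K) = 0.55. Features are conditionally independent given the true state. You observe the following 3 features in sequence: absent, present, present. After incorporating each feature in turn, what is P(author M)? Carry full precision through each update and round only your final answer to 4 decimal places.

0.2023

After 'absent': normaliser = 0.35·0.1500 + 0.65·0.5000 + 0.45·0.3500; P(author M) ≈ 0.0981, P(author J) ≈ 0.6075, P(author K) ≈ 0.2944
After 'present': normaliser = 0.65·0.0981 + 0.35·0.6075 + 0.55·0.2944; P(author M) ≈ 0.1455, P(author J) ≈ 0.4851, P(author K) ≈ 0.3694
After 'present': normaliser = 0.65·0.1455 + 0.35·0.4851 + 0.55·0.3694; P(author M) ≈ 0.2023, P(author J) ≈ 0.3631, P(author K) ≈ 0.4346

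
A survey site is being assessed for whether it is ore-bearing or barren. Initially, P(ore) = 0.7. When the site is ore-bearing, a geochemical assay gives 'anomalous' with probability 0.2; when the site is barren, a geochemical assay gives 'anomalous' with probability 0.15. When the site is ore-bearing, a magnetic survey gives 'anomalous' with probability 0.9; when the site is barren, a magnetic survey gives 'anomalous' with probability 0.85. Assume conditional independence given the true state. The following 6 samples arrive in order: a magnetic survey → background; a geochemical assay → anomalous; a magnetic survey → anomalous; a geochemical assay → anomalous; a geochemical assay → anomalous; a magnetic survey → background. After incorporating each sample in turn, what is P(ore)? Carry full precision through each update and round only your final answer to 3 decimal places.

0.722

After a magnetic survey='background': P(ore) = 0.1·0.7000 / (0.1·0.7000 + 0.15·0.3000) ≈ 0.6087
After a geochemical assay='anomalous': P(ore) = 0.2·0.6087 / (0.2·0.6087 + 0.15·0.3913) ≈ 0.6747
After a magnetic survey='anomalous': P(ore) = 0.9·0.6747 / (0.9·0.6747 + 0.85·0.3253) ≈ 0.6871
After a geochemical assay='anomalous': P(ore) = 0.2·0.6871 / (0.2·0.6871 + 0.15·0.3129) ≈ 0.7454
After a geochemical assay='anomalous': P(ore) = 0.2·0.7454 / (0.2·0.7454 + 0.15·0.2546) ≈ 0.7961
After a magnetic survey='background': P(ore) = 0.1·0.7961 / (0.1·0.7961 + 0.15·0.2039) ≈ 0.7224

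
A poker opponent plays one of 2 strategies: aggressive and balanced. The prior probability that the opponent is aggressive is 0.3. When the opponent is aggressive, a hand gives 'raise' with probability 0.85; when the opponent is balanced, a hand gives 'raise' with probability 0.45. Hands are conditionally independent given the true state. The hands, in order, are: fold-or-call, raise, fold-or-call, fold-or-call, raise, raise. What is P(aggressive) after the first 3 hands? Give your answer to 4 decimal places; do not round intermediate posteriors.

After 'fold-or-call': P(aggressive) = 0.15·0.3000 / (0.15·0.3000 + 0.55·0.7000) ≈ 0.1047
After 'raise': P(aggressive) = 0.85·0.1047 / (0.85·0.1047 + 0.45·0.8953) ≈ 0.1809
After 'fold-or-call': P(aggressive) = 0.15·0.1809 / (0.15·0.1809 + 0.55·0.8191) ≈ 0.0568

0.0568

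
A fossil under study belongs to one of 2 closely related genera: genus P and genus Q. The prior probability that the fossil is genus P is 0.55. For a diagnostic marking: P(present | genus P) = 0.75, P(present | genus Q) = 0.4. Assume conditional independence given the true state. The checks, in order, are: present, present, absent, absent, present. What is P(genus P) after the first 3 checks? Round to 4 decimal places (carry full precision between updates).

After 'present': P(genus P) = 0.75·0.5500 / (0.75·0.5500 + 0.4·0.4500) ≈ 0.6962
After 'present': P(genus P) = 0.75·0.6962 / (0.75·0.6962 + 0.4·0.3038) ≈ 0.8112
After 'absent': P(genus P) = 0.25·0.8112 / (0.25·0.8112 + 0.6·0.1888) ≈ 0.6416

0.6416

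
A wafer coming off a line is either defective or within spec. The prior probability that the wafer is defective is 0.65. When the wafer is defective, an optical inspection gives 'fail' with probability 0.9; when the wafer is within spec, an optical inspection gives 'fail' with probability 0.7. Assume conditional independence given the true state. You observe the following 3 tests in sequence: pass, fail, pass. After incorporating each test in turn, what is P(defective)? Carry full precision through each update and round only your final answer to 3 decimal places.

After 'pass': P(defective) = 0.1·0.6500 / (0.1·0.6500 + 0.3·0.3500) ≈ 0.3824
After 'fail': P(defective) = 0.9·0.3824 / (0.9·0.3824 + 0.7·0.6176) ≈ 0.4432
After 'pass': P(defective) = 0.1·0.4432 / (0.1·0.4432 + 0.3·0.5568) ≈ 0.2097

0.210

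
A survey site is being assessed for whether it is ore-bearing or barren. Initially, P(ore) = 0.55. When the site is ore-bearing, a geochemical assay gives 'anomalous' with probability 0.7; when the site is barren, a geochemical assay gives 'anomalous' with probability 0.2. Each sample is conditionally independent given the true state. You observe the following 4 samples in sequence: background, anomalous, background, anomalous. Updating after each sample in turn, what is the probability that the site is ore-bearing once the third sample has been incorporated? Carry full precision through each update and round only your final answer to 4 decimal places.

0.3756

After 'background': P(ore) = 0.3·0.5500 / (0.3·0.5500 + 0.8·0.4500) ≈ 0.3143
After 'anomalous': P(ore) = 0.7·0.3143 / (0.7·0.3143 + 0.2·0.6857) ≈ 0.6160
After 'background': P(ore) = 0.3·0.6160 / (0.3·0.6160 + 0.8·0.3840) ≈ 0.3756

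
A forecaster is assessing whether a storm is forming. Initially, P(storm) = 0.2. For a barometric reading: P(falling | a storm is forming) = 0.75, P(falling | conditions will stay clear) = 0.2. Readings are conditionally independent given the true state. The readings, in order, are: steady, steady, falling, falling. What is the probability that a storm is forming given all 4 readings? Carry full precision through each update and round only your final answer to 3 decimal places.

Apply Bayes' rule sequentially, carrying P(storm) forward.
After 'steady': P(storm) = 0.25·0.2000 / (0.25·0.2000 + 0.8·0.8000) ≈ 0.0725
After 'steady': P(storm) = 0.25·0.0725 / (0.25·0.0725 + 0.8·0.9275) ≈ 0.0238
After 'falling': P(storm) = 0.75·0.0238 / (0.75·0.0238 + 0.2·0.9762) ≈ 0.0839
After 'falling': P(storm) = 0.75·0.0839 / (0.75·0.0839 + 0.2·0.9161) ≈ 0.2556

0.256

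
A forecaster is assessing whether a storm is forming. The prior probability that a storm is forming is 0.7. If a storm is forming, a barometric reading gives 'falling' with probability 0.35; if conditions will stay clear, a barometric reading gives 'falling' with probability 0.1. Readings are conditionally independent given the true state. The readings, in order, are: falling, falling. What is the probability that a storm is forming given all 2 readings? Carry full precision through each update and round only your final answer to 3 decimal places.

After 'falling': P(storm) = 0.35·0.7000 / (0.35·0.7000 + 0.1·0.3000) ≈ 0.8909
After 'falling': P(storm) = 0.35·0.8909 / (0.35·0.8909 + 0.1·0.1091) ≈ 0.9662

0.966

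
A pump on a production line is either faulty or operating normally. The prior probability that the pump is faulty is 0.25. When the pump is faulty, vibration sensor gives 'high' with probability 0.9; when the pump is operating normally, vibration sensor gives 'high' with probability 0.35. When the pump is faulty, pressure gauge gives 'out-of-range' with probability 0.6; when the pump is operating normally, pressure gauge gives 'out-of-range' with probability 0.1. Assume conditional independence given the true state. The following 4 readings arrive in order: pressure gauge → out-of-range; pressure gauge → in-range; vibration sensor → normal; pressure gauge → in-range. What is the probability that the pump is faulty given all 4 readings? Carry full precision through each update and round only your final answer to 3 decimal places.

0.057

Each posterior becomes the prior for the next update.
After pressure gauge='out-of-range': P(faulty) = 0.6·0.2500 / (0.6·0.2500 + 0.1·0.7500) ≈ 0.6667
After pressure gauge='in-range': P(faulty) = 0.4·0.6667 / (0.4·0.6667 + 0.9·0.3333) ≈ 0.4706
After vibration sensor='normal': P(faulty) = 0.1·0.4706 / (0.1·0.4706 + 0.65·0.5294) ≈ 0.1203
After pressure gauge='in-range': P(faulty) = 0.4·0.1203 / (0.4·0.1203 + 0.9·0.8797) ≈ 0.0573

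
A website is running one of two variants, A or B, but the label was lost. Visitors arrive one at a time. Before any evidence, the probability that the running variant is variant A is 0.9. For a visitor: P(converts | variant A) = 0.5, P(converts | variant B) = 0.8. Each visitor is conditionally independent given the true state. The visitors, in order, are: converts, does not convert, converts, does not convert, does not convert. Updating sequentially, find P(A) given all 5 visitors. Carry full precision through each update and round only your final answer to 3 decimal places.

After 'converts': P(A) = 0.5·0.9000 / (0.5·0.9000 + 0.8·0.1000) ≈ 0.8491
After 'does not convert': P(A) = 0.5·0.8491 / (0.5·0.8491 + 0.2·0.1509) ≈ 0.9336
After 'converts': P(A) = 0.5·0.9336 / (0.5·0.9336 + 0.8·0.0664) ≈ 0.8978
After 'does not convert': P(A) = 0.5·0.8978 / (0.5·0.8978 + 0.2·0.1022) ≈ 0.9565
After 'does not convert': P(A) = 0.5·0.9565 / (0.5·0.9565 + 0.2·0.0435) ≈ 0.9821

0.982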